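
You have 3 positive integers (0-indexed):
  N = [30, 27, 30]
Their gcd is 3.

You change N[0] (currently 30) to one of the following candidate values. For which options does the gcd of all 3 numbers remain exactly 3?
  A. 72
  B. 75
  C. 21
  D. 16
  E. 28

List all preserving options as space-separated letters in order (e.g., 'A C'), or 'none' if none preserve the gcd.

Old gcd = 3; gcd of others (without N[0]) = 3
New gcd for candidate v: gcd(3, v). Preserves old gcd iff gcd(3, v) = 3.
  Option A: v=72, gcd(3,72)=3 -> preserves
  Option B: v=75, gcd(3,75)=3 -> preserves
  Option C: v=21, gcd(3,21)=3 -> preserves
  Option D: v=16, gcd(3,16)=1 -> changes
  Option E: v=28, gcd(3,28)=1 -> changes

Answer: A B C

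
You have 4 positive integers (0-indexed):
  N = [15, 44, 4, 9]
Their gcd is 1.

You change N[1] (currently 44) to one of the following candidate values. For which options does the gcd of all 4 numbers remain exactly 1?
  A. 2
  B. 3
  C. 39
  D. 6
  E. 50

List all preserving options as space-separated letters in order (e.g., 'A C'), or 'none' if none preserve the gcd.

Answer: A B C D E

Derivation:
Old gcd = 1; gcd of others (without N[1]) = 1
New gcd for candidate v: gcd(1, v). Preserves old gcd iff gcd(1, v) = 1.
  Option A: v=2, gcd(1,2)=1 -> preserves
  Option B: v=3, gcd(1,3)=1 -> preserves
  Option C: v=39, gcd(1,39)=1 -> preserves
  Option D: v=6, gcd(1,6)=1 -> preserves
  Option E: v=50, gcd(1,50)=1 -> preserves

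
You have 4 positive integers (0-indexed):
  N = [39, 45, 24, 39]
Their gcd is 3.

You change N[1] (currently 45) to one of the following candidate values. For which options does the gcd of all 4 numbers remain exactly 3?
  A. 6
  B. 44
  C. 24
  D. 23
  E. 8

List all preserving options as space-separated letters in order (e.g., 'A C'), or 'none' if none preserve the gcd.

Answer: A C

Derivation:
Old gcd = 3; gcd of others (without N[1]) = 3
New gcd for candidate v: gcd(3, v). Preserves old gcd iff gcd(3, v) = 3.
  Option A: v=6, gcd(3,6)=3 -> preserves
  Option B: v=44, gcd(3,44)=1 -> changes
  Option C: v=24, gcd(3,24)=3 -> preserves
  Option D: v=23, gcd(3,23)=1 -> changes
  Option E: v=8, gcd(3,8)=1 -> changes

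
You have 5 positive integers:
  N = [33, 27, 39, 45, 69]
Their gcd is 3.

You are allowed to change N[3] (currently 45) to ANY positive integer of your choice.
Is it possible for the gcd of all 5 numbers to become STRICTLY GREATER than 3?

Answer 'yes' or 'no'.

Answer: no

Derivation:
Current gcd = 3
gcd of all OTHER numbers (without N[3]=45): gcd([33, 27, 39, 69]) = 3
The new gcd after any change is gcd(3, new_value).
This can be at most 3.
Since 3 = old gcd 3, the gcd can only stay the same or decrease.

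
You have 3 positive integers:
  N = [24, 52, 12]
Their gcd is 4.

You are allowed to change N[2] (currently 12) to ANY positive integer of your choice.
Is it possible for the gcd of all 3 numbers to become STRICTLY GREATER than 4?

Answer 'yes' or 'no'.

Current gcd = 4
gcd of all OTHER numbers (without N[2]=12): gcd([24, 52]) = 4
The new gcd after any change is gcd(4, new_value).
This can be at most 4.
Since 4 = old gcd 4, the gcd can only stay the same or decrease.

Answer: no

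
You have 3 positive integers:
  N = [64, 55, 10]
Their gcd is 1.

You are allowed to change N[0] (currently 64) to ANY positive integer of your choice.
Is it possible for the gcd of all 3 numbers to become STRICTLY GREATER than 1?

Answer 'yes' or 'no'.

Current gcd = 1
gcd of all OTHER numbers (without N[0]=64): gcd([55, 10]) = 5
The new gcd after any change is gcd(5, new_value).
This can be at most 5.
Since 5 > old gcd 1, the gcd CAN increase (e.g., set N[0] = 5).

Answer: yes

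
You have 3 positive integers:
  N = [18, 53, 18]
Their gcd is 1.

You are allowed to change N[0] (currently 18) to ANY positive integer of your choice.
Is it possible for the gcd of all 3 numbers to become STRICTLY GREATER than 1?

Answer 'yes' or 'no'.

Answer: no

Derivation:
Current gcd = 1
gcd of all OTHER numbers (without N[0]=18): gcd([53, 18]) = 1
The new gcd after any change is gcd(1, new_value).
This can be at most 1.
Since 1 = old gcd 1, the gcd can only stay the same or decrease.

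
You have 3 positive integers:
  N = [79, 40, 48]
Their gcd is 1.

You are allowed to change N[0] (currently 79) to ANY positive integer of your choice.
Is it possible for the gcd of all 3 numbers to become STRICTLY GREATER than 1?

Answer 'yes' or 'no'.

Answer: yes

Derivation:
Current gcd = 1
gcd of all OTHER numbers (without N[0]=79): gcd([40, 48]) = 8
The new gcd after any change is gcd(8, new_value).
This can be at most 8.
Since 8 > old gcd 1, the gcd CAN increase (e.g., set N[0] = 8).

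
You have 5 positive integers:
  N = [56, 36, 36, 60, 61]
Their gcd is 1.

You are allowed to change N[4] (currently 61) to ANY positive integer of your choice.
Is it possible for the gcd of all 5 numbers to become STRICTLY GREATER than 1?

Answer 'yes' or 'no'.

Answer: yes

Derivation:
Current gcd = 1
gcd of all OTHER numbers (without N[4]=61): gcd([56, 36, 36, 60]) = 4
The new gcd after any change is gcd(4, new_value).
This can be at most 4.
Since 4 > old gcd 1, the gcd CAN increase (e.g., set N[4] = 4).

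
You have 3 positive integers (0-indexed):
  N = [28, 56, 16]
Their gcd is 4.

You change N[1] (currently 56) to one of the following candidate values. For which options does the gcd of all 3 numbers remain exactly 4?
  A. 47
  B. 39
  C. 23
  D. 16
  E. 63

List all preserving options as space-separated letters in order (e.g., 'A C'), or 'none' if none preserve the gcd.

Answer: D

Derivation:
Old gcd = 4; gcd of others (without N[1]) = 4
New gcd for candidate v: gcd(4, v). Preserves old gcd iff gcd(4, v) = 4.
  Option A: v=47, gcd(4,47)=1 -> changes
  Option B: v=39, gcd(4,39)=1 -> changes
  Option C: v=23, gcd(4,23)=1 -> changes
  Option D: v=16, gcd(4,16)=4 -> preserves
  Option E: v=63, gcd(4,63)=1 -> changes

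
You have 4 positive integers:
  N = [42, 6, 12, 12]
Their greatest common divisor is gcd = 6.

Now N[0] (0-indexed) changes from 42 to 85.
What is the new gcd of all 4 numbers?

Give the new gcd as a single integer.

Answer: 1

Derivation:
Numbers: [42, 6, 12, 12], gcd = 6
Change: index 0, 42 -> 85
gcd of the OTHER numbers (without index 0): gcd([6, 12, 12]) = 6
New gcd = gcd(g_others, new_val) = gcd(6, 85) = 1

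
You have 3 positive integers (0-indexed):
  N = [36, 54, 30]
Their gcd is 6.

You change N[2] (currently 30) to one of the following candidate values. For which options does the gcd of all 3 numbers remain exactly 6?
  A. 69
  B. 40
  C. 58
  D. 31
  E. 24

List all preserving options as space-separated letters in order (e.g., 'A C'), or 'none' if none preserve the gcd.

Old gcd = 6; gcd of others (without N[2]) = 18
New gcd for candidate v: gcd(18, v). Preserves old gcd iff gcd(18, v) = 6.
  Option A: v=69, gcd(18,69)=3 -> changes
  Option B: v=40, gcd(18,40)=2 -> changes
  Option C: v=58, gcd(18,58)=2 -> changes
  Option D: v=31, gcd(18,31)=1 -> changes
  Option E: v=24, gcd(18,24)=6 -> preserves

Answer: E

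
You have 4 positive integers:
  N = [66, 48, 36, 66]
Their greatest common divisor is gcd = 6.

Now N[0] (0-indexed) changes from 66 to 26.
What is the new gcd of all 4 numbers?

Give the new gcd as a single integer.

Numbers: [66, 48, 36, 66], gcd = 6
Change: index 0, 66 -> 26
gcd of the OTHER numbers (without index 0): gcd([48, 36, 66]) = 6
New gcd = gcd(g_others, new_val) = gcd(6, 26) = 2

Answer: 2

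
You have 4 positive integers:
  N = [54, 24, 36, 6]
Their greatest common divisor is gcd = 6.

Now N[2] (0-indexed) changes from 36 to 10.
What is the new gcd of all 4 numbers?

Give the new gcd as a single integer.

Numbers: [54, 24, 36, 6], gcd = 6
Change: index 2, 36 -> 10
gcd of the OTHER numbers (without index 2): gcd([54, 24, 6]) = 6
New gcd = gcd(g_others, new_val) = gcd(6, 10) = 2

Answer: 2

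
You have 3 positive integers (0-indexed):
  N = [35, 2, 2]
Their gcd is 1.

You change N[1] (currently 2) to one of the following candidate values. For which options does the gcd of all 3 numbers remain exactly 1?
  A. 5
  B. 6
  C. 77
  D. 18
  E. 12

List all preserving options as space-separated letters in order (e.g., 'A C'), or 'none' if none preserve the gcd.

Answer: A B C D E

Derivation:
Old gcd = 1; gcd of others (without N[1]) = 1
New gcd for candidate v: gcd(1, v). Preserves old gcd iff gcd(1, v) = 1.
  Option A: v=5, gcd(1,5)=1 -> preserves
  Option B: v=6, gcd(1,6)=1 -> preserves
  Option C: v=77, gcd(1,77)=1 -> preserves
  Option D: v=18, gcd(1,18)=1 -> preserves
  Option E: v=12, gcd(1,12)=1 -> preserves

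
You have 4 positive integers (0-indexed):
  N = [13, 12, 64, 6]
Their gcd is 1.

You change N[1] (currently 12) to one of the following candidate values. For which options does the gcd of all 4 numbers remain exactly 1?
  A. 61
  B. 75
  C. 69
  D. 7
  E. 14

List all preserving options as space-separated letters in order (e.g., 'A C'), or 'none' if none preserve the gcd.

Answer: A B C D E

Derivation:
Old gcd = 1; gcd of others (without N[1]) = 1
New gcd for candidate v: gcd(1, v). Preserves old gcd iff gcd(1, v) = 1.
  Option A: v=61, gcd(1,61)=1 -> preserves
  Option B: v=75, gcd(1,75)=1 -> preserves
  Option C: v=69, gcd(1,69)=1 -> preserves
  Option D: v=7, gcd(1,7)=1 -> preserves
  Option E: v=14, gcd(1,14)=1 -> preserves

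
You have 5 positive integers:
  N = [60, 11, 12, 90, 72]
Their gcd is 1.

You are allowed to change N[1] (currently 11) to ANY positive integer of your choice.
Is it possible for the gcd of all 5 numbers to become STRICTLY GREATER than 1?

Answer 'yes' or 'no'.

Current gcd = 1
gcd of all OTHER numbers (without N[1]=11): gcd([60, 12, 90, 72]) = 6
The new gcd after any change is gcd(6, new_value).
This can be at most 6.
Since 6 > old gcd 1, the gcd CAN increase (e.g., set N[1] = 6).

Answer: yes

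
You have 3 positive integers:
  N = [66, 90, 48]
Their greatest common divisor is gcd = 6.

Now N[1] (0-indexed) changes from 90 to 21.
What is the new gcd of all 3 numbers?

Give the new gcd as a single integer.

Answer: 3

Derivation:
Numbers: [66, 90, 48], gcd = 6
Change: index 1, 90 -> 21
gcd of the OTHER numbers (without index 1): gcd([66, 48]) = 6
New gcd = gcd(g_others, new_val) = gcd(6, 21) = 3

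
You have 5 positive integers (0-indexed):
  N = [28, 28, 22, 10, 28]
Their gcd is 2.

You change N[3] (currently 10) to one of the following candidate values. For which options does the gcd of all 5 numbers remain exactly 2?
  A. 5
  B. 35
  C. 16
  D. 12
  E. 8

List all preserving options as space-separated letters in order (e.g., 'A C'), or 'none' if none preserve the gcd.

Old gcd = 2; gcd of others (without N[3]) = 2
New gcd for candidate v: gcd(2, v). Preserves old gcd iff gcd(2, v) = 2.
  Option A: v=5, gcd(2,5)=1 -> changes
  Option B: v=35, gcd(2,35)=1 -> changes
  Option C: v=16, gcd(2,16)=2 -> preserves
  Option D: v=12, gcd(2,12)=2 -> preserves
  Option E: v=8, gcd(2,8)=2 -> preserves

Answer: C D E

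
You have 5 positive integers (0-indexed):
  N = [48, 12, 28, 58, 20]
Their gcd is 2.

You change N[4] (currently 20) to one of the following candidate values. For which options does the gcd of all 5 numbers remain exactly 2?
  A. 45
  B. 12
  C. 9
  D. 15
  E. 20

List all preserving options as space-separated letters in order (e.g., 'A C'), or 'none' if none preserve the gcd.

Old gcd = 2; gcd of others (without N[4]) = 2
New gcd for candidate v: gcd(2, v). Preserves old gcd iff gcd(2, v) = 2.
  Option A: v=45, gcd(2,45)=1 -> changes
  Option B: v=12, gcd(2,12)=2 -> preserves
  Option C: v=9, gcd(2,9)=1 -> changes
  Option D: v=15, gcd(2,15)=1 -> changes
  Option E: v=20, gcd(2,20)=2 -> preserves

Answer: B E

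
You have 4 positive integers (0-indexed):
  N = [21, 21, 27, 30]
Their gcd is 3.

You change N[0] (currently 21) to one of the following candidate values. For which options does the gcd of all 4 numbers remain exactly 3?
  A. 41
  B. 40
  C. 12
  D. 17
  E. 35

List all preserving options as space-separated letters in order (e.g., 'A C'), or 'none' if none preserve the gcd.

Answer: C

Derivation:
Old gcd = 3; gcd of others (without N[0]) = 3
New gcd for candidate v: gcd(3, v). Preserves old gcd iff gcd(3, v) = 3.
  Option A: v=41, gcd(3,41)=1 -> changes
  Option B: v=40, gcd(3,40)=1 -> changes
  Option C: v=12, gcd(3,12)=3 -> preserves
  Option D: v=17, gcd(3,17)=1 -> changes
  Option E: v=35, gcd(3,35)=1 -> changes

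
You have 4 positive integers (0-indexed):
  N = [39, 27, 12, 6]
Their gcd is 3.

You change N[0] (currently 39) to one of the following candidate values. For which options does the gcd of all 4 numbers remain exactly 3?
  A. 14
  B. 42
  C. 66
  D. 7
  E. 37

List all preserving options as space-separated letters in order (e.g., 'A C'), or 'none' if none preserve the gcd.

Answer: B C

Derivation:
Old gcd = 3; gcd of others (without N[0]) = 3
New gcd for candidate v: gcd(3, v). Preserves old gcd iff gcd(3, v) = 3.
  Option A: v=14, gcd(3,14)=1 -> changes
  Option B: v=42, gcd(3,42)=3 -> preserves
  Option C: v=66, gcd(3,66)=3 -> preserves
  Option D: v=7, gcd(3,7)=1 -> changes
  Option E: v=37, gcd(3,37)=1 -> changes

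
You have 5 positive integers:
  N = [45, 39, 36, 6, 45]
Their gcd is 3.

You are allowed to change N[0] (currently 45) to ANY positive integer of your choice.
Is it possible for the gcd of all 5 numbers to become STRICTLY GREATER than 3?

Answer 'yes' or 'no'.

Answer: no

Derivation:
Current gcd = 3
gcd of all OTHER numbers (without N[0]=45): gcd([39, 36, 6, 45]) = 3
The new gcd after any change is gcd(3, new_value).
This can be at most 3.
Since 3 = old gcd 3, the gcd can only stay the same or decrease.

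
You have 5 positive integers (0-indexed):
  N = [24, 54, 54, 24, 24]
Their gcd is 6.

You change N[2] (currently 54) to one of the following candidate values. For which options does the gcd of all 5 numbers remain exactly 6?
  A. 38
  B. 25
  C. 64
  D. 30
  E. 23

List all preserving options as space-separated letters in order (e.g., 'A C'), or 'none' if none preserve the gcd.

Old gcd = 6; gcd of others (without N[2]) = 6
New gcd for candidate v: gcd(6, v). Preserves old gcd iff gcd(6, v) = 6.
  Option A: v=38, gcd(6,38)=2 -> changes
  Option B: v=25, gcd(6,25)=1 -> changes
  Option C: v=64, gcd(6,64)=2 -> changes
  Option D: v=30, gcd(6,30)=6 -> preserves
  Option E: v=23, gcd(6,23)=1 -> changes

Answer: D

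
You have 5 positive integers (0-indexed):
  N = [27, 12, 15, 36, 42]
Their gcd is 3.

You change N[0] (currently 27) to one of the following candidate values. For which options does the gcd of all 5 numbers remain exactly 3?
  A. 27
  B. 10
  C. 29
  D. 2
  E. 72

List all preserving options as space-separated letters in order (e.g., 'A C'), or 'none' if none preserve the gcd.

Answer: A E

Derivation:
Old gcd = 3; gcd of others (without N[0]) = 3
New gcd for candidate v: gcd(3, v). Preserves old gcd iff gcd(3, v) = 3.
  Option A: v=27, gcd(3,27)=3 -> preserves
  Option B: v=10, gcd(3,10)=1 -> changes
  Option C: v=29, gcd(3,29)=1 -> changes
  Option D: v=2, gcd(3,2)=1 -> changes
  Option E: v=72, gcd(3,72)=3 -> preserves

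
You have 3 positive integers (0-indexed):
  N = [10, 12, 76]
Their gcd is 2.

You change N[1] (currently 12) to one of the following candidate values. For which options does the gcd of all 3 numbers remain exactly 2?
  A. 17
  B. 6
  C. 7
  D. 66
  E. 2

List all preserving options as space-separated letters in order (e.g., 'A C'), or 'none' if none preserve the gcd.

Answer: B D E

Derivation:
Old gcd = 2; gcd of others (without N[1]) = 2
New gcd for candidate v: gcd(2, v). Preserves old gcd iff gcd(2, v) = 2.
  Option A: v=17, gcd(2,17)=1 -> changes
  Option B: v=6, gcd(2,6)=2 -> preserves
  Option C: v=7, gcd(2,7)=1 -> changes
  Option D: v=66, gcd(2,66)=2 -> preserves
  Option E: v=2, gcd(2,2)=2 -> preserves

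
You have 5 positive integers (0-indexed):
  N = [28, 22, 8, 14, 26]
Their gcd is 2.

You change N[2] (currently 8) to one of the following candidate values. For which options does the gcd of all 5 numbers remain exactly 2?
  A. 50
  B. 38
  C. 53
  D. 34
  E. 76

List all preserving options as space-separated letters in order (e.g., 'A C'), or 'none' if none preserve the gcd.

Old gcd = 2; gcd of others (without N[2]) = 2
New gcd for candidate v: gcd(2, v). Preserves old gcd iff gcd(2, v) = 2.
  Option A: v=50, gcd(2,50)=2 -> preserves
  Option B: v=38, gcd(2,38)=2 -> preserves
  Option C: v=53, gcd(2,53)=1 -> changes
  Option D: v=34, gcd(2,34)=2 -> preserves
  Option E: v=76, gcd(2,76)=2 -> preserves

Answer: A B D E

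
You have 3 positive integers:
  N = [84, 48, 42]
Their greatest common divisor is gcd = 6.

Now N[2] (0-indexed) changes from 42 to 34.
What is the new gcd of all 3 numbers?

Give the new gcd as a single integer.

Numbers: [84, 48, 42], gcd = 6
Change: index 2, 42 -> 34
gcd of the OTHER numbers (without index 2): gcd([84, 48]) = 12
New gcd = gcd(g_others, new_val) = gcd(12, 34) = 2

Answer: 2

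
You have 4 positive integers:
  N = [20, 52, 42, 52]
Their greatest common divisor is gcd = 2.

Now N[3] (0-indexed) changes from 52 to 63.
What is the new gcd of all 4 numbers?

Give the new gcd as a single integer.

Answer: 1

Derivation:
Numbers: [20, 52, 42, 52], gcd = 2
Change: index 3, 52 -> 63
gcd of the OTHER numbers (without index 3): gcd([20, 52, 42]) = 2
New gcd = gcd(g_others, new_val) = gcd(2, 63) = 1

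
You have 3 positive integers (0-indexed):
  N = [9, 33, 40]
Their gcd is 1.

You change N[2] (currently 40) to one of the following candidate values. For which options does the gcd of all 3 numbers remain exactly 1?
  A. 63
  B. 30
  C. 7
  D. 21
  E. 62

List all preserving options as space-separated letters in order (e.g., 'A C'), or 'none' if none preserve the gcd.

Old gcd = 1; gcd of others (without N[2]) = 3
New gcd for candidate v: gcd(3, v). Preserves old gcd iff gcd(3, v) = 1.
  Option A: v=63, gcd(3,63)=3 -> changes
  Option B: v=30, gcd(3,30)=3 -> changes
  Option C: v=7, gcd(3,7)=1 -> preserves
  Option D: v=21, gcd(3,21)=3 -> changes
  Option E: v=62, gcd(3,62)=1 -> preserves

Answer: C E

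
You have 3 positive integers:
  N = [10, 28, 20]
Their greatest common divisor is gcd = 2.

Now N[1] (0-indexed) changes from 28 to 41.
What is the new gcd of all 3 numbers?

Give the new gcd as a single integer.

Numbers: [10, 28, 20], gcd = 2
Change: index 1, 28 -> 41
gcd of the OTHER numbers (without index 1): gcd([10, 20]) = 10
New gcd = gcd(g_others, new_val) = gcd(10, 41) = 1

Answer: 1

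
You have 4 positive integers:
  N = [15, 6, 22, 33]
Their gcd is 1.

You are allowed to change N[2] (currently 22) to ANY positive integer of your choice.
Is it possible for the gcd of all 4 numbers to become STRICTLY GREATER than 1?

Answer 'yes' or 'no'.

Current gcd = 1
gcd of all OTHER numbers (without N[2]=22): gcd([15, 6, 33]) = 3
The new gcd after any change is gcd(3, new_value).
This can be at most 3.
Since 3 > old gcd 1, the gcd CAN increase (e.g., set N[2] = 3).

Answer: yes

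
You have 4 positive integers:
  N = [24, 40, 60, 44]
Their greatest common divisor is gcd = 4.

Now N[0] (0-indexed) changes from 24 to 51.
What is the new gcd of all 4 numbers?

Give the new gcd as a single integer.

Answer: 1

Derivation:
Numbers: [24, 40, 60, 44], gcd = 4
Change: index 0, 24 -> 51
gcd of the OTHER numbers (without index 0): gcd([40, 60, 44]) = 4
New gcd = gcd(g_others, new_val) = gcd(4, 51) = 1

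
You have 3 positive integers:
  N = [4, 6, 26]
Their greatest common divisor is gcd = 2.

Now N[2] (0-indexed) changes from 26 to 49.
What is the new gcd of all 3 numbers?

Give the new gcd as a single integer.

Numbers: [4, 6, 26], gcd = 2
Change: index 2, 26 -> 49
gcd of the OTHER numbers (without index 2): gcd([4, 6]) = 2
New gcd = gcd(g_others, new_val) = gcd(2, 49) = 1

Answer: 1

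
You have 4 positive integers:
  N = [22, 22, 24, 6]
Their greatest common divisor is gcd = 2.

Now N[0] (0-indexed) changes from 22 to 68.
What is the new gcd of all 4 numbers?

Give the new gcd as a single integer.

Answer: 2

Derivation:
Numbers: [22, 22, 24, 6], gcd = 2
Change: index 0, 22 -> 68
gcd of the OTHER numbers (without index 0): gcd([22, 24, 6]) = 2
New gcd = gcd(g_others, new_val) = gcd(2, 68) = 2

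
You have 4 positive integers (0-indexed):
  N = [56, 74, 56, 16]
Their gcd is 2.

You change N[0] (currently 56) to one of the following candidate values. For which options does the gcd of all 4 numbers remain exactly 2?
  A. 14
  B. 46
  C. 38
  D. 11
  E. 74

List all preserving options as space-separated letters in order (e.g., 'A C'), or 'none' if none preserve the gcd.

Old gcd = 2; gcd of others (without N[0]) = 2
New gcd for candidate v: gcd(2, v). Preserves old gcd iff gcd(2, v) = 2.
  Option A: v=14, gcd(2,14)=2 -> preserves
  Option B: v=46, gcd(2,46)=2 -> preserves
  Option C: v=38, gcd(2,38)=2 -> preserves
  Option D: v=11, gcd(2,11)=1 -> changes
  Option E: v=74, gcd(2,74)=2 -> preserves

Answer: A B C E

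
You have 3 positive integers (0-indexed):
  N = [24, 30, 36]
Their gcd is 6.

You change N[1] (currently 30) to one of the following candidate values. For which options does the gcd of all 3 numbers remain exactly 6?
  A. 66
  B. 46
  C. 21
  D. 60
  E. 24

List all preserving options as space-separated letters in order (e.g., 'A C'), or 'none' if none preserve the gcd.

Old gcd = 6; gcd of others (without N[1]) = 12
New gcd for candidate v: gcd(12, v). Preserves old gcd iff gcd(12, v) = 6.
  Option A: v=66, gcd(12,66)=6 -> preserves
  Option B: v=46, gcd(12,46)=2 -> changes
  Option C: v=21, gcd(12,21)=3 -> changes
  Option D: v=60, gcd(12,60)=12 -> changes
  Option E: v=24, gcd(12,24)=12 -> changes

Answer: A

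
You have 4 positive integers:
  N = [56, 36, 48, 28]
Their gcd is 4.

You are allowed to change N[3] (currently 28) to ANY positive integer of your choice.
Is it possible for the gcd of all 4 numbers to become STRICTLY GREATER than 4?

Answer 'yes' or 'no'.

Answer: no

Derivation:
Current gcd = 4
gcd of all OTHER numbers (without N[3]=28): gcd([56, 36, 48]) = 4
The new gcd after any change is gcd(4, new_value).
This can be at most 4.
Since 4 = old gcd 4, the gcd can only stay the same or decrease.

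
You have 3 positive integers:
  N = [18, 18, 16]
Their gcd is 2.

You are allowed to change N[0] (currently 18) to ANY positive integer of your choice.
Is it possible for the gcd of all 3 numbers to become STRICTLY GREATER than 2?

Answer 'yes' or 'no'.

Current gcd = 2
gcd of all OTHER numbers (without N[0]=18): gcd([18, 16]) = 2
The new gcd after any change is gcd(2, new_value).
This can be at most 2.
Since 2 = old gcd 2, the gcd can only stay the same or decrease.

Answer: no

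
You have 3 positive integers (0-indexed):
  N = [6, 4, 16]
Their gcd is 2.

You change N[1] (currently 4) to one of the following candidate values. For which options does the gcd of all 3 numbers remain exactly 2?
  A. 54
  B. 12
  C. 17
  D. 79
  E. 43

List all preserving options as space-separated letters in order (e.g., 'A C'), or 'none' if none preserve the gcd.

Old gcd = 2; gcd of others (without N[1]) = 2
New gcd for candidate v: gcd(2, v). Preserves old gcd iff gcd(2, v) = 2.
  Option A: v=54, gcd(2,54)=2 -> preserves
  Option B: v=12, gcd(2,12)=2 -> preserves
  Option C: v=17, gcd(2,17)=1 -> changes
  Option D: v=79, gcd(2,79)=1 -> changes
  Option E: v=43, gcd(2,43)=1 -> changes

Answer: A B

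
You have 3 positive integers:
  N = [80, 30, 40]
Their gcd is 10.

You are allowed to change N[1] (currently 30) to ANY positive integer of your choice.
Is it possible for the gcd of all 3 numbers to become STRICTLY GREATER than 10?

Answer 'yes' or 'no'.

Current gcd = 10
gcd of all OTHER numbers (without N[1]=30): gcd([80, 40]) = 40
The new gcd after any change is gcd(40, new_value).
This can be at most 40.
Since 40 > old gcd 10, the gcd CAN increase (e.g., set N[1] = 40).

Answer: yes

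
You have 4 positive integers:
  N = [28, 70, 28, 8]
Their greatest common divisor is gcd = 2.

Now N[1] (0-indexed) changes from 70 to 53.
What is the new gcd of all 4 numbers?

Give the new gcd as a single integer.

Numbers: [28, 70, 28, 8], gcd = 2
Change: index 1, 70 -> 53
gcd of the OTHER numbers (without index 1): gcd([28, 28, 8]) = 4
New gcd = gcd(g_others, new_val) = gcd(4, 53) = 1

Answer: 1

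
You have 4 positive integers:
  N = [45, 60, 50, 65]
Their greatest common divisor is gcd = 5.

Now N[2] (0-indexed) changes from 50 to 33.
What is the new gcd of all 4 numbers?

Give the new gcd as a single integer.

Numbers: [45, 60, 50, 65], gcd = 5
Change: index 2, 50 -> 33
gcd of the OTHER numbers (without index 2): gcd([45, 60, 65]) = 5
New gcd = gcd(g_others, new_val) = gcd(5, 33) = 1

Answer: 1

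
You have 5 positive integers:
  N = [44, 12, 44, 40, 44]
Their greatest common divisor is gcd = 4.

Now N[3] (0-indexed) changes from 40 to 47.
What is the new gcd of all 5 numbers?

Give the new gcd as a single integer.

Answer: 1

Derivation:
Numbers: [44, 12, 44, 40, 44], gcd = 4
Change: index 3, 40 -> 47
gcd of the OTHER numbers (without index 3): gcd([44, 12, 44, 44]) = 4
New gcd = gcd(g_others, new_val) = gcd(4, 47) = 1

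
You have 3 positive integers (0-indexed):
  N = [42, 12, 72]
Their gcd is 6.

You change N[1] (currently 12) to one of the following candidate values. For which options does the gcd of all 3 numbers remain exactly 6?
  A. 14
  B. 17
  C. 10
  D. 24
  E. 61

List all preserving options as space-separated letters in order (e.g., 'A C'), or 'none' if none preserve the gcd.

Old gcd = 6; gcd of others (without N[1]) = 6
New gcd for candidate v: gcd(6, v). Preserves old gcd iff gcd(6, v) = 6.
  Option A: v=14, gcd(6,14)=2 -> changes
  Option B: v=17, gcd(6,17)=1 -> changes
  Option C: v=10, gcd(6,10)=2 -> changes
  Option D: v=24, gcd(6,24)=6 -> preserves
  Option E: v=61, gcd(6,61)=1 -> changes

Answer: D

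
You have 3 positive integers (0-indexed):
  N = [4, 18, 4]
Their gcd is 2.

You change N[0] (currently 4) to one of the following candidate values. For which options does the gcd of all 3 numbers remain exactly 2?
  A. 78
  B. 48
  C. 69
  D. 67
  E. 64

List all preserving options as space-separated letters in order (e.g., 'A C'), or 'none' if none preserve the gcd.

Old gcd = 2; gcd of others (without N[0]) = 2
New gcd for candidate v: gcd(2, v). Preserves old gcd iff gcd(2, v) = 2.
  Option A: v=78, gcd(2,78)=2 -> preserves
  Option B: v=48, gcd(2,48)=2 -> preserves
  Option C: v=69, gcd(2,69)=1 -> changes
  Option D: v=67, gcd(2,67)=1 -> changes
  Option E: v=64, gcd(2,64)=2 -> preserves

Answer: A B E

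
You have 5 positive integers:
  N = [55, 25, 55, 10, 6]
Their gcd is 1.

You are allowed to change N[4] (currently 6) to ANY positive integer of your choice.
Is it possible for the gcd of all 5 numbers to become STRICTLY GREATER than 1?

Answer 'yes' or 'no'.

Answer: yes

Derivation:
Current gcd = 1
gcd of all OTHER numbers (without N[4]=6): gcd([55, 25, 55, 10]) = 5
The new gcd after any change is gcd(5, new_value).
This can be at most 5.
Since 5 > old gcd 1, the gcd CAN increase (e.g., set N[4] = 5).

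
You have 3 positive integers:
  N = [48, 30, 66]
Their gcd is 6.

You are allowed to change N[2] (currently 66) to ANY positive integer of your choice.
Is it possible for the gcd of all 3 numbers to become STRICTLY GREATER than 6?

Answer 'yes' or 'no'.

Answer: no

Derivation:
Current gcd = 6
gcd of all OTHER numbers (without N[2]=66): gcd([48, 30]) = 6
The new gcd after any change is gcd(6, new_value).
This can be at most 6.
Since 6 = old gcd 6, the gcd can only stay the same or decrease.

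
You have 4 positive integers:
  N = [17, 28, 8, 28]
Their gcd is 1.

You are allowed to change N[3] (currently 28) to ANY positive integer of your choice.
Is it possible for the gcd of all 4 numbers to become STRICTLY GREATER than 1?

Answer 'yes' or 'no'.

Answer: no

Derivation:
Current gcd = 1
gcd of all OTHER numbers (without N[3]=28): gcd([17, 28, 8]) = 1
The new gcd after any change is gcd(1, new_value).
This can be at most 1.
Since 1 = old gcd 1, the gcd can only stay the same or decrease.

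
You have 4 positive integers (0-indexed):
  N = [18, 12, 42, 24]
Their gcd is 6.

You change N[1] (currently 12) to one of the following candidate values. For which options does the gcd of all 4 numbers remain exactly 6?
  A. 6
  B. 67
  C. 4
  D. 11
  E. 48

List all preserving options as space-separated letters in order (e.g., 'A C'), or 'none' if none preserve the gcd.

Answer: A E

Derivation:
Old gcd = 6; gcd of others (without N[1]) = 6
New gcd for candidate v: gcd(6, v). Preserves old gcd iff gcd(6, v) = 6.
  Option A: v=6, gcd(6,6)=6 -> preserves
  Option B: v=67, gcd(6,67)=1 -> changes
  Option C: v=4, gcd(6,4)=2 -> changes
  Option D: v=11, gcd(6,11)=1 -> changes
  Option E: v=48, gcd(6,48)=6 -> preserves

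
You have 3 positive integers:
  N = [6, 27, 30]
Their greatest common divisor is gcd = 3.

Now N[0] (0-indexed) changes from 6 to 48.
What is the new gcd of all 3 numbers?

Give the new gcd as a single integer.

Answer: 3

Derivation:
Numbers: [6, 27, 30], gcd = 3
Change: index 0, 6 -> 48
gcd of the OTHER numbers (without index 0): gcd([27, 30]) = 3
New gcd = gcd(g_others, new_val) = gcd(3, 48) = 3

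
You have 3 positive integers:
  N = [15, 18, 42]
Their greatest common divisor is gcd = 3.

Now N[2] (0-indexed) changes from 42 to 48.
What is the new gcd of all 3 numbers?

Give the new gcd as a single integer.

Numbers: [15, 18, 42], gcd = 3
Change: index 2, 42 -> 48
gcd of the OTHER numbers (without index 2): gcd([15, 18]) = 3
New gcd = gcd(g_others, new_val) = gcd(3, 48) = 3

Answer: 3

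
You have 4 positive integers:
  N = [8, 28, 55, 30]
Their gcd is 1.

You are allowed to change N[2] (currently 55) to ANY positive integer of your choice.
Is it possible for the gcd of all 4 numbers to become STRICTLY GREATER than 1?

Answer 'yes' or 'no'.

Current gcd = 1
gcd of all OTHER numbers (without N[2]=55): gcd([8, 28, 30]) = 2
The new gcd after any change is gcd(2, new_value).
This can be at most 2.
Since 2 > old gcd 1, the gcd CAN increase (e.g., set N[2] = 2).

Answer: yes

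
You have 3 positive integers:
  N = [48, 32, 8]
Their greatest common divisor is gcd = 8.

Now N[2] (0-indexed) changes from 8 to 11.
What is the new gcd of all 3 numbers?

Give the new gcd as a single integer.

Answer: 1

Derivation:
Numbers: [48, 32, 8], gcd = 8
Change: index 2, 8 -> 11
gcd of the OTHER numbers (without index 2): gcd([48, 32]) = 16
New gcd = gcd(g_others, new_val) = gcd(16, 11) = 1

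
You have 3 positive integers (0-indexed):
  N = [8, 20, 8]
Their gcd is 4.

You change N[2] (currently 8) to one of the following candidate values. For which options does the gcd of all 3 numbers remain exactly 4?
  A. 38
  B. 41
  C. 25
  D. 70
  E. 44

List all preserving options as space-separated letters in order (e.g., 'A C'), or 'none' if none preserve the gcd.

Old gcd = 4; gcd of others (without N[2]) = 4
New gcd for candidate v: gcd(4, v). Preserves old gcd iff gcd(4, v) = 4.
  Option A: v=38, gcd(4,38)=2 -> changes
  Option B: v=41, gcd(4,41)=1 -> changes
  Option C: v=25, gcd(4,25)=1 -> changes
  Option D: v=70, gcd(4,70)=2 -> changes
  Option E: v=44, gcd(4,44)=4 -> preserves

Answer: E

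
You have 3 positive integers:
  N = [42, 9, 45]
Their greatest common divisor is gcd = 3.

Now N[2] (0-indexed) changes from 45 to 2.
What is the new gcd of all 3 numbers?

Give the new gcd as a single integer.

Answer: 1

Derivation:
Numbers: [42, 9, 45], gcd = 3
Change: index 2, 45 -> 2
gcd of the OTHER numbers (without index 2): gcd([42, 9]) = 3
New gcd = gcd(g_others, new_val) = gcd(3, 2) = 1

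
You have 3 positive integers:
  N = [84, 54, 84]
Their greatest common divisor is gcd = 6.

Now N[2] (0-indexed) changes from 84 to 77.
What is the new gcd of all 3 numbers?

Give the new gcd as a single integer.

Numbers: [84, 54, 84], gcd = 6
Change: index 2, 84 -> 77
gcd of the OTHER numbers (without index 2): gcd([84, 54]) = 6
New gcd = gcd(g_others, new_val) = gcd(6, 77) = 1

Answer: 1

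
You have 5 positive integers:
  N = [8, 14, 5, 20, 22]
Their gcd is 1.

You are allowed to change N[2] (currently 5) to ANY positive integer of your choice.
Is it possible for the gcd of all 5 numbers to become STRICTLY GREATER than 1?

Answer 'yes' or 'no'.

Answer: yes

Derivation:
Current gcd = 1
gcd of all OTHER numbers (without N[2]=5): gcd([8, 14, 20, 22]) = 2
The new gcd after any change is gcd(2, new_value).
This can be at most 2.
Since 2 > old gcd 1, the gcd CAN increase (e.g., set N[2] = 2).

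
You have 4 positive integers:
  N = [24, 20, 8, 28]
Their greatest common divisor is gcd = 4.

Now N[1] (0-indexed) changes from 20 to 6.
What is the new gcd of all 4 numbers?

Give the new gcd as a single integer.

Numbers: [24, 20, 8, 28], gcd = 4
Change: index 1, 20 -> 6
gcd of the OTHER numbers (without index 1): gcd([24, 8, 28]) = 4
New gcd = gcd(g_others, new_val) = gcd(4, 6) = 2

Answer: 2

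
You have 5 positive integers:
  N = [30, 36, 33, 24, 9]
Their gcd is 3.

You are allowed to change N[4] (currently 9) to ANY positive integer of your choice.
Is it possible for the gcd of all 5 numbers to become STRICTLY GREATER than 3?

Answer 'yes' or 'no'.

Current gcd = 3
gcd of all OTHER numbers (without N[4]=9): gcd([30, 36, 33, 24]) = 3
The new gcd after any change is gcd(3, new_value).
This can be at most 3.
Since 3 = old gcd 3, the gcd can only stay the same or decrease.

Answer: no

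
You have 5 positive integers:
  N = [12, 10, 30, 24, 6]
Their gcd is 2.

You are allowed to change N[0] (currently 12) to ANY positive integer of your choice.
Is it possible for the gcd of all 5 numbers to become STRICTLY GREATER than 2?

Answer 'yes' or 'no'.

Answer: no

Derivation:
Current gcd = 2
gcd of all OTHER numbers (without N[0]=12): gcd([10, 30, 24, 6]) = 2
The new gcd after any change is gcd(2, new_value).
This can be at most 2.
Since 2 = old gcd 2, the gcd can only stay the same or decrease.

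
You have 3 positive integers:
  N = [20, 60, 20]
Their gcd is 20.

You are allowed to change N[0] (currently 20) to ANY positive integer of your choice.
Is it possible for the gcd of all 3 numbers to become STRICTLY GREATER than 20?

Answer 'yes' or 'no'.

Current gcd = 20
gcd of all OTHER numbers (without N[0]=20): gcd([60, 20]) = 20
The new gcd after any change is gcd(20, new_value).
This can be at most 20.
Since 20 = old gcd 20, the gcd can only stay the same or decrease.

Answer: no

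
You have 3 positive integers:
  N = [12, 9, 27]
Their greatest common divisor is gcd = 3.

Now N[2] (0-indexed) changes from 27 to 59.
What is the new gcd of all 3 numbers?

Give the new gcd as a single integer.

Numbers: [12, 9, 27], gcd = 3
Change: index 2, 27 -> 59
gcd of the OTHER numbers (without index 2): gcd([12, 9]) = 3
New gcd = gcd(g_others, new_val) = gcd(3, 59) = 1

Answer: 1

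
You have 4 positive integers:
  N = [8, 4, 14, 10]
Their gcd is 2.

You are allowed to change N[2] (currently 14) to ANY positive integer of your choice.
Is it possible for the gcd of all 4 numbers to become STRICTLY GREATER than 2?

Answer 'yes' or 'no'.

Current gcd = 2
gcd of all OTHER numbers (without N[2]=14): gcd([8, 4, 10]) = 2
The new gcd after any change is gcd(2, new_value).
This can be at most 2.
Since 2 = old gcd 2, the gcd can only stay the same or decrease.

Answer: no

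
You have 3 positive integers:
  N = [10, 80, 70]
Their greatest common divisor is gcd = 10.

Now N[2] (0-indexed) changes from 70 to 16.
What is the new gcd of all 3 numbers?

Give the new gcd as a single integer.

Numbers: [10, 80, 70], gcd = 10
Change: index 2, 70 -> 16
gcd of the OTHER numbers (without index 2): gcd([10, 80]) = 10
New gcd = gcd(g_others, new_val) = gcd(10, 16) = 2

Answer: 2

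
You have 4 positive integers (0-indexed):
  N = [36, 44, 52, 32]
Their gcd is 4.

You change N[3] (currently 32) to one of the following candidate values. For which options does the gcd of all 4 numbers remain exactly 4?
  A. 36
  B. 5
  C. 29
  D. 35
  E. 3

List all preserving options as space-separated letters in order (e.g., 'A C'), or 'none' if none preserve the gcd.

Answer: A

Derivation:
Old gcd = 4; gcd of others (without N[3]) = 4
New gcd for candidate v: gcd(4, v). Preserves old gcd iff gcd(4, v) = 4.
  Option A: v=36, gcd(4,36)=4 -> preserves
  Option B: v=5, gcd(4,5)=1 -> changes
  Option C: v=29, gcd(4,29)=1 -> changes
  Option D: v=35, gcd(4,35)=1 -> changes
  Option E: v=3, gcd(4,3)=1 -> changes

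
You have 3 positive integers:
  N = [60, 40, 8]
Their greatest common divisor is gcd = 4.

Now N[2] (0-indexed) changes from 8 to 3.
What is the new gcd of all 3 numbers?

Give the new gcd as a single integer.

Answer: 1

Derivation:
Numbers: [60, 40, 8], gcd = 4
Change: index 2, 8 -> 3
gcd of the OTHER numbers (without index 2): gcd([60, 40]) = 20
New gcd = gcd(g_others, new_val) = gcd(20, 3) = 1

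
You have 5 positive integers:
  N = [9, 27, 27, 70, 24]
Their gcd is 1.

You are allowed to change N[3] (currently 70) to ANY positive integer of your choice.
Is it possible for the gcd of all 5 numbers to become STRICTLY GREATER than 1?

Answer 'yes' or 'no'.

Current gcd = 1
gcd of all OTHER numbers (without N[3]=70): gcd([9, 27, 27, 24]) = 3
The new gcd after any change is gcd(3, new_value).
This can be at most 3.
Since 3 > old gcd 1, the gcd CAN increase (e.g., set N[3] = 3).

Answer: yes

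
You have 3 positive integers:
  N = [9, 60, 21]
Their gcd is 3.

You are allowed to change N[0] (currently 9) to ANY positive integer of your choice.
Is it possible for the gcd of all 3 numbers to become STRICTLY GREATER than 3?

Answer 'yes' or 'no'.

Current gcd = 3
gcd of all OTHER numbers (without N[0]=9): gcd([60, 21]) = 3
The new gcd after any change is gcd(3, new_value).
This can be at most 3.
Since 3 = old gcd 3, the gcd can only stay the same or decrease.

Answer: no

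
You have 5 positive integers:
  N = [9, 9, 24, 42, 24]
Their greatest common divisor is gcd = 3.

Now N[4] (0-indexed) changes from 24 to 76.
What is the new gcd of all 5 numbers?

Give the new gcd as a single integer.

Numbers: [9, 9, 24, 42, 24], gcd = 3
Change: index 4, 24 -> 76
gcd of the OTHER numbers (without index 4): gcd([9, 9, 24, 42]) = 3
New gcd = gcd(g_others, new_val) = gcd(3, 76) = 1

Answer: 1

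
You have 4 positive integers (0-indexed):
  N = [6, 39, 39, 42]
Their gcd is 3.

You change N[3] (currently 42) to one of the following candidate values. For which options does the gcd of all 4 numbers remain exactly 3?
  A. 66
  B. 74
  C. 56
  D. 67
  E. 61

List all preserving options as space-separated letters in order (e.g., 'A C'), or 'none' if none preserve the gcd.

Old gcd = 3; gcd of others (without N[3]) = 3
New gcd for candidate v: gcd(3, v). Preserves old gcd iff gcd(3, v) = 3.
  Option A: v=66, gcd(3,66)=3 -> preserves
  Option B: v=74, gcd(3,74)=1 -> changes
  Option C: v=56, gcd(3,56)=1 -> changes
  Option D: v=67, gcd(3,67)=1 -> changes
  Option E: v=61, gcd(3,61)=1 -> changes

Answer: A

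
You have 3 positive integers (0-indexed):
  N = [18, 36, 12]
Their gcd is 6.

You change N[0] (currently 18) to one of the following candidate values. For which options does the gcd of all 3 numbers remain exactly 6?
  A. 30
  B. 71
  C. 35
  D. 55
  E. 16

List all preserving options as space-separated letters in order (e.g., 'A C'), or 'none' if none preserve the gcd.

Answer: A

Derivation:
Old gcd = 6; gcd of others (without N[0]) = 12
New gcd for candidate v: gcd(12, v). Preserves old gcd iff gcd(12, v) = 6.
  Option A: v=30, gcd(12,30)=6 -> preserves
  Option B: v=71, gcd(12,71)=1 -> changes
  Option C: v=35, gcd(12,35)=1 -> changes
  Option D: v=55, gcd(12,55)=1 -> changes
  Option E: v=16, gcd(12,16)=4 -> changes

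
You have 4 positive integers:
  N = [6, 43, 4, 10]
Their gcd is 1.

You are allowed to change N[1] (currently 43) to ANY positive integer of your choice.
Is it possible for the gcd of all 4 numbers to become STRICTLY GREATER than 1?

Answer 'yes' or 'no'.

Current gcd = 1
gcd of all OTHER numbers (without N[1]=43): gcd([6, 4, 10]) = 2
The new gcd after any change is gcd(2, new_value).
This can be at most 2.
Since 2 > old gcd 1, the gcd CAN increase (e.g., set N[1] = 2).

Answer: yes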